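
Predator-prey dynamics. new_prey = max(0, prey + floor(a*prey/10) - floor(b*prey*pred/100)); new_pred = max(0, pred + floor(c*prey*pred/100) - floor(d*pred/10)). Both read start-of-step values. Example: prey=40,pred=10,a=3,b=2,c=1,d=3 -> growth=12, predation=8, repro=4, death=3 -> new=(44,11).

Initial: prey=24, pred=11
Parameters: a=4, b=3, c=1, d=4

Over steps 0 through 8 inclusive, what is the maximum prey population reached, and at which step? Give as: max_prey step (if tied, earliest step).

Answer: 75 8

Derivation:
Step 1: prey: 24+9-7=26; pred: 11+2-4=9
Step 2: prey: 26+10-7=29; pred: 9+2-3=8
Step 3: prey: 29+11-6=34; pred: 8+2-3=7
Step 4: prey: 34+13-7=40; pred: 7+2-2=7
Step 5: prey: 40+16-8=48; pred: 7+2-2=7
Step 6: prey: 48+19-10=57; pred: 7+3-2=8
Step 7: prey: 57+22-13=66; pred: 8+4-3=9
Step 8: prey: 66+26-17=75; pred: 9+5-3=11
Max prey = 75 at step 8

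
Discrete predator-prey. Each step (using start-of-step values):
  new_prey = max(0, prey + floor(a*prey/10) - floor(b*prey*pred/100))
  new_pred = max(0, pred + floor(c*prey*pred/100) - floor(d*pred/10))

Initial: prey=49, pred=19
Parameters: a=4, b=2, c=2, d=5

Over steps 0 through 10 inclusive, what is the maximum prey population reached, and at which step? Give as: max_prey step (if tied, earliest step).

Answer: 50 1

Derivation:
Step 1: prey: 49+19-18=50; pred: 19+18-9=28
Step 2: prey: 50+20-28=42; pred: 28+28-14=42
Step 3: prey: 42+16-35=23; pred: 42+35-21=56
Step 4: prey: 23+9-25=7; pred: 56+25-28=53
Step 5: prey: 7+2-7=2; pred: 53+7-26=34
Step 6: prey: 2+0-1=1; pred: 34+1-17=18
Step 7: prey: 1+0-0=1; pred: 18+0-9=9
Step 8: prey: 1+0-0=1; pred: 9+0-4=5
Step 9: prey: 1+0-0=1; pred: 5+0-2=3
Step 10: prey: 1+0-0=1; pred: 3+0-1=2
Max prey = 50 at step 1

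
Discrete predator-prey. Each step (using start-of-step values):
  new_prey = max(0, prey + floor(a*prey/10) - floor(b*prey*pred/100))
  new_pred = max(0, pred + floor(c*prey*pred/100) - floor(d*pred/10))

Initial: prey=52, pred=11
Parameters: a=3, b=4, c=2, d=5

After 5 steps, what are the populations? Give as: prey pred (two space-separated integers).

Answer: 1 10

Derivation:
Step 1: prey: 52+15-22=45; pred: 11+11-5=17
Step 2: prey: 45+13-30=28; pred: 17+15-8=24
Step 3: prey: 28+8-26=10; pred: 24+13-12=25
Step 4: prey: 10+3-10=3; pred: 25+5-12=18
Step 5: prey: 3+0-2=1; pred: 18+1-9=10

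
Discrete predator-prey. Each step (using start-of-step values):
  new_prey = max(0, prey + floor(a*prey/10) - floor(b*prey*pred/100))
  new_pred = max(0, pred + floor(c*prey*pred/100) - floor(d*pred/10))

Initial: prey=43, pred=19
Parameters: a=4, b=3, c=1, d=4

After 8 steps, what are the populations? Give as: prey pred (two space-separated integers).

Step 1: prey: 43+17-24=36; pred: 19+8-7=20
Step 2: prey: 36+14-21=29; pred: 20+7-8=19
Step 3: prey: 29+11-16=24; pred: 19+5-7=17
Step 4: prey: 24+9-12=21; pred: 17+4-6=15
Step 5: prey: 21+8-9=20; pred: 15+3-6=12
Step 6: prey: 20+8-7=21; pred: 12+2-4=10
Step 7: prey: 21+8-6=23; pred: 10+2-4=8
Step 8: prey: 23+9-5=27; pred: 8+1-3=6

Answer: 27 6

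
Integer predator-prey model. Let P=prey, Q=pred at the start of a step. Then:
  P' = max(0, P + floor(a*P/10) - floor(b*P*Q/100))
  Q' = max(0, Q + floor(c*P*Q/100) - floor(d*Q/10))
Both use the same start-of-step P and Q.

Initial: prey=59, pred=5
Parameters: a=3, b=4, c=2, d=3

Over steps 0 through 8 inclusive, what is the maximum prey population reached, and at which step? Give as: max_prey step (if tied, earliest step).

Answer: 65 1

Derivation:
Step 1: prey: 59+17-11=65; pred: 5+5-1=9
Step 2: prey: 65+19-23=61; pred: 9+11-2=18
Step 3: prey: 61+18-43=36; pred: 18+21-5=34
Step 4: prey: 36+10-48=0; pred: 34+24-10=48
Step 5: prey: 0+0-0=0; pred: 48+0-14=34
Step 6: prey: 0+0-0=0; pred: 34+0-10=24
Step 7: prey: 0+0-0=0; pred: 24+0-7=17
Step 8: prey: 0+0-0=0; pred: 17+0-5=12
Max prey = 65 at step 1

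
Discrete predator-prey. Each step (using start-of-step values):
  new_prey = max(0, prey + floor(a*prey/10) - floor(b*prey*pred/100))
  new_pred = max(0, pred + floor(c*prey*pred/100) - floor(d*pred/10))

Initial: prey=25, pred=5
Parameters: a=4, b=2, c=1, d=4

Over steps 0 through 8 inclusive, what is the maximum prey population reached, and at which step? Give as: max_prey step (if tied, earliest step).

Answer: 160 8

Derivation:
Step 1: prey: 25+10-2=33; pred: 5+1-2=4
Step 2: prey: 33+13-2=44; pred: 4+1-1=4
Step 3: prey: 44+17-3=58; pred: 4+1-1=4
Step 4: prey: 58+23-4=77; pred: 4+2-1=5
Step 5: prey: 77+30-7=100; pred: 5+3-2=6
Step 6: prey: 100+40-12=128; pred: 6+6-2=10
Step 7: prey: 128+51-25=154; pred: 10+12-4=18
Step 8: prey: 154+61-55=160; pred: 18+27-7=38
Max prey = 160 at step 8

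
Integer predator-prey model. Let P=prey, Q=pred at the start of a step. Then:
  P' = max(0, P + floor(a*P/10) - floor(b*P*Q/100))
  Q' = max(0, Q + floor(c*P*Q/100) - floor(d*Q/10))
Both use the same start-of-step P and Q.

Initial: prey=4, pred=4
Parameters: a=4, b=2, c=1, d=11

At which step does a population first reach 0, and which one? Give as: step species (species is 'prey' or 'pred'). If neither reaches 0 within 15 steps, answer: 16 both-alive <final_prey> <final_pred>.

Answer: 1 pred

Derivation:
Step 1: prey: 4+1-0=5; pred: 4+0-4=0
First extinction: pred at step 1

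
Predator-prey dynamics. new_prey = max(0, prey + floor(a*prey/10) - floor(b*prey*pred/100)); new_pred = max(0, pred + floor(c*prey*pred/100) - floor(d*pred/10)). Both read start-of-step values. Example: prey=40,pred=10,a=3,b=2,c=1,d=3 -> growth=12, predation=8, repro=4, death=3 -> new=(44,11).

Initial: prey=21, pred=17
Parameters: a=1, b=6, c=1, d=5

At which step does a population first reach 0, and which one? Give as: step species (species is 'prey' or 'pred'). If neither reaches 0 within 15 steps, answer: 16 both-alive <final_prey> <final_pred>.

Step 1: prey: 21+2-21=2; pred: 17+3-8=12
Step 2: prey: 2+0-1=1; pred: 12+0-6=6
Step 3: prey: 1+0-0=1; pred: 6+0-3=3
Step 4: prey: 1+0-0=1; pred: 3+0-1=2
Step 5: prey: 1+0-0=1; pred: 2+0-1=1
Step 6: prey: 1+0-0=1; pred: 1+0-0=1
Steps 7-15: state stable at prey=1, pred=1 (no change)
No extinction within 15 steps

Answer: 16 both-alive 1 1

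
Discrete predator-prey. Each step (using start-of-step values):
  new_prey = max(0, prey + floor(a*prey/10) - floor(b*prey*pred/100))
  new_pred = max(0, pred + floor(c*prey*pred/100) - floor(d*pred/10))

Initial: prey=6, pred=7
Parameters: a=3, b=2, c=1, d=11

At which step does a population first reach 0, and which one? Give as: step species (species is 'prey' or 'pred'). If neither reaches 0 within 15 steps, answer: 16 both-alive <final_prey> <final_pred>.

Step 1: prey: 6+1-0=7; pred: 7+0-7=0
First extinction: pred at step 1

Answer: 1 pred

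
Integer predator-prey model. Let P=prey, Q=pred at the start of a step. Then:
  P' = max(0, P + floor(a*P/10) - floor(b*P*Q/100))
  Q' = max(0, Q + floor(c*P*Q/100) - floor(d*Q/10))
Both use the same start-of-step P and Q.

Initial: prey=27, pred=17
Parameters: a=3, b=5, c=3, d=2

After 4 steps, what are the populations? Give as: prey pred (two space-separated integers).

Answer: 0 21

Derivation:
Step 1: prey: 27+8-22=13; pred: 17+13-3=27
Step 2: prey: 13+3-17=0; pred: 27+10-5=32
Step 3: prey: 0+0-0=0; pred: 32+0-6=26
Step 4: prey: 0+0-0=0; pred: 26+0-5=21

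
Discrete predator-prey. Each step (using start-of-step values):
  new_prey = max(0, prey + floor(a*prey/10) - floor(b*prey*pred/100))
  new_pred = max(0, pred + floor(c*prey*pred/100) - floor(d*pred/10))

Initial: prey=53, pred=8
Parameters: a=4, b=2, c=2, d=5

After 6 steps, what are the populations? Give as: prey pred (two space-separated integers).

Answer: 0 57

Derivation:
Step 1: prey: 53+21-8=66; pred: 8+8-4=12
Step 2: prey: 66+26-15=77; pred: 12+15-6=21
Step 3: prey: 77+30-32=75; pred: 21+32-10=43
Step 4: prey: 75+30-64=41; pred: 43+64-21=86
Step 5: prey: 41+16-70=0; pred: 86+70-43=113
Step 6: prey: 0+0-0=0; pred: 113+0-56=57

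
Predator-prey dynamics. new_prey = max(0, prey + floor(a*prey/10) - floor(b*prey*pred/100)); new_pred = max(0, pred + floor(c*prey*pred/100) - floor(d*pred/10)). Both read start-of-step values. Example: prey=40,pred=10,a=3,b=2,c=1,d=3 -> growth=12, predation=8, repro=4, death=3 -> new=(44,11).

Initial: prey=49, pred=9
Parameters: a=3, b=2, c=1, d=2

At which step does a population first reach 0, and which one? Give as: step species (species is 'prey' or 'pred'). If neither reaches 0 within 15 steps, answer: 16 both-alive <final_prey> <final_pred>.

Answer: 16 both-alive 1 10

Derivation:
Step 1: prey: 49+14-8=55; pred: 9+4-1=12
Step 2: prey: 55+16-13=58; pred: 12+6-2=16
Step 3: prey: 58+17-18=57; pred: 16+9-3=22
Step 4: prey: 57+17-25=49; pred: 22+12-4=30
Step 5: prey: 49+14-29=34; pred: 30+14-6=38
Step 6: prey: 34+10-25=19; pred: 38+12-7=43
Step 7: prey: 19+5-16=8; pred: 43+8-8=43
Step 8: prey: 8+2-6=4; pred: 43+3-8=38
Step 9: prey: 4+1-3=2; pred: 38+1-7=32
Step 10: prey: 2+0-1=1; pred: 32+0-6=26
Step 11: prey: 1+0-0=1; pred: 26+0-5=21
Step 12: prey: 1+0-0=1; pred: 21+0-4=17
Step 13: prey: 1+0-0=1; pred: 17+0-3=14
Step 14: prey: 1+0-0=1; pred: 14+0-2=12
Step 15: prey: 1+0-0=1; pred: 12+0-2=10
No extinction within 15 steps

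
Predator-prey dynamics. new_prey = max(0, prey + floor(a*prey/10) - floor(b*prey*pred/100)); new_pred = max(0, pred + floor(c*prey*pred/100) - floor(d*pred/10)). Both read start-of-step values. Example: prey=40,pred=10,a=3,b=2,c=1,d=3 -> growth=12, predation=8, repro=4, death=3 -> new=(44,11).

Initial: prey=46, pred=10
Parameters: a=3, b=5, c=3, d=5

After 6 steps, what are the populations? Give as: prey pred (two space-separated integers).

Step 1: prey: 46+13-23=36; pred: 10+13-5=18
Step 2: prey: 36+10-32=14; pred: 18+19-9=28
Step 3: prey: 14+4-19=0; pred: 28+11-14=25
Step 4: prey: 0+0-0=0; pred: 25+0-12=13
Step 5: prey: 0+0-0=0; pred: 13+0-6=7
Step 6: prey: 0+0-0=0; pred: 7+0-3=4

Answer: 0 4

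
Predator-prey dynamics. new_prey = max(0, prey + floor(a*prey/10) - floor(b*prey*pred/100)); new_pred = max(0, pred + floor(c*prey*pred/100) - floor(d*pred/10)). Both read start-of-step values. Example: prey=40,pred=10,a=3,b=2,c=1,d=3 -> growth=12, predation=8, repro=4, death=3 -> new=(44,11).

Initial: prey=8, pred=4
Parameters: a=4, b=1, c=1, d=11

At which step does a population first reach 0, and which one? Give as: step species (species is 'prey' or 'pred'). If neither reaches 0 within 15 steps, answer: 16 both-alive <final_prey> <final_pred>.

Answer: 1 pred

Derivation:
Step 1: prey: 8+3-0=11; pred: 4+0-4=0
First extinction: pred at step 1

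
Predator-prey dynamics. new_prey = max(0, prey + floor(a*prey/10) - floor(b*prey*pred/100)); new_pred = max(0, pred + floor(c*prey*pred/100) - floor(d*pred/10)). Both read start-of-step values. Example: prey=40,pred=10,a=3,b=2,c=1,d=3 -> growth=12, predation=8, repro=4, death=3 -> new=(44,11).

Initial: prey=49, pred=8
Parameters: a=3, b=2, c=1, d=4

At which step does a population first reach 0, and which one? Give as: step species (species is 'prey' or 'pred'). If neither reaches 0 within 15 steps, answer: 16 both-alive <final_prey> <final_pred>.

Answer: 16 both-alive 7 3

Derivation:
Step 1: prey: 49+14-7=56; pred: 8+3-3=8
Step 2: prey: 56+16-8=64; pred: 8+4-3=9
Step 3: prey: 64+19-11=72; pred: 9+5-3=11
Step 4: prey: 72+21-15=78; pred: 11+7-4=14
Step 5: prey: 78+23-21=80; pred: 14+10-5=19
Step 6: prey: 80+24-30=74; pred: 19+15-7=27
Step 7: prey: 74+22-39=57; pred: 27+19-10=36
Step 8: prey: 57+17-41=33; pred: 36+20-14=42
Step 9: prey: 33+9-27=15; pred: 42+13-16=39
Step 10: prey: 15+4-11=8; pred: 39+5-15=29
Step 11: prey: 8+2-4=6; pred: 29+2-11=20
Step 12: prey: 6+1-2=5; pred: 20+1-8=13
Step 13: prey: 5+1-1=5; pred: 13+0-5=8
Step 14: prey: 5+1-0=6; pred: 8+0-3=5
Step 15: prey: 6+1-0=7; pred: 5+0-2=3
No extinction within 15 steps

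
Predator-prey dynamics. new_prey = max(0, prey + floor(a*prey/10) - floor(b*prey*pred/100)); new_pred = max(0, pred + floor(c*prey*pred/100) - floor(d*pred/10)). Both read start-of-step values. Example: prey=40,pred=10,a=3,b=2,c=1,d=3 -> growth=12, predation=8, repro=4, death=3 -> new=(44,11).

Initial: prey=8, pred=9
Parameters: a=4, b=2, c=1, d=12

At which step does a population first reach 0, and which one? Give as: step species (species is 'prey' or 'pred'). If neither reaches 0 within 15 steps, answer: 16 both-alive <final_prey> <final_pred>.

Answer: 1 pred

Derivation:
Step 1: prey: 8+3-1=10; pred: 9+0-10=0
First extinction: pred at step 1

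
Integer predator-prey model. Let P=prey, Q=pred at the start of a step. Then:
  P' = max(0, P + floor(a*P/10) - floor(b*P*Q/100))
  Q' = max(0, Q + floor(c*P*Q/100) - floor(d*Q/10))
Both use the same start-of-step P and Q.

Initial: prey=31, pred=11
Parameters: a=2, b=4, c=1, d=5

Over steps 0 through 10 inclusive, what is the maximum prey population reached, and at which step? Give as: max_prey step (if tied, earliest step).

Answer: 42 10

Derivation:
Step 1: prey: 31+6-13=24; pred: 11+3-5=9
Step 2: prey: 24+4-8=20; pred: 9+2-4=7
Step 3: prey: 20+4-5=19; pred: 7+1-3=5
Step 4: prey: 19+3-3=19; pred: 5+0-2=3
Step 5: prey: 19+3-2=20; pred: 3+0-1=2
Step 6: prey: 20+4-1=23; pred: 2+0-1=1
Step 7: prey: 23+4-0=27; pred: 1+0-0=1
Step 8: prey: 27+5-1=31; pred: 1+0-0=1
Step 9: prey: 31+6-1=36; pred: 1+0-0=1
Step 10: prey: 36+7-1=42; pred: 1+0-0=1
Max prey = 42 at step 10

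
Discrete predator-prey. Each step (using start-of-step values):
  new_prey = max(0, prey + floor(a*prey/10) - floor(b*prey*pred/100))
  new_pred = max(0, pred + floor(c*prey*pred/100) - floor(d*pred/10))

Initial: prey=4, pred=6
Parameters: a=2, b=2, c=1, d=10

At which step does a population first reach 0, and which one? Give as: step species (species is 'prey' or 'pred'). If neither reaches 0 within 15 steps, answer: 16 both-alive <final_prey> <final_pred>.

Answer: 1 pred

Derivation:
Step 1: prey: 4+0-0=4; pred: 6+0-6=0
First extinction: pred at step 1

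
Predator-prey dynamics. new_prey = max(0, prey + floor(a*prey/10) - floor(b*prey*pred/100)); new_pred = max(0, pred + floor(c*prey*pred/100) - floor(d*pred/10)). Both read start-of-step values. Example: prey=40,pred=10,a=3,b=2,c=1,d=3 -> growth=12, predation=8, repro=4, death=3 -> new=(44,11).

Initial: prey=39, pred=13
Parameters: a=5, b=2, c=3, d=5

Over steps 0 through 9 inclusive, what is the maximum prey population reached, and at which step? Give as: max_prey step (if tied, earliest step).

Step 1: prey: 39+19-10=48; pred: 13+15-6=22
Step 2: prey: 48+24-21=51; pred: 22+31-11=42
Step 3: prey: 51+25-42=34; pred: 42+64-21=85
Step 4: prey: 34+17-57=0; pred: 85+86-42=129
Step 5: prey: 0+0-0=0; pred: 129+0-64=65
Step 6: prey: 0+0-0=0; pred: 65+0-32=33
Step 7: prey: 0+0-0=0; pred: 33+0-16=17
Step 8: prey: 0+0-0=0; pred: 17+0-8=9
Step 9: prey: 0+0-0=0; pred: 9+0-4=5
Max prey = 51 at step 2

Answer: 51 2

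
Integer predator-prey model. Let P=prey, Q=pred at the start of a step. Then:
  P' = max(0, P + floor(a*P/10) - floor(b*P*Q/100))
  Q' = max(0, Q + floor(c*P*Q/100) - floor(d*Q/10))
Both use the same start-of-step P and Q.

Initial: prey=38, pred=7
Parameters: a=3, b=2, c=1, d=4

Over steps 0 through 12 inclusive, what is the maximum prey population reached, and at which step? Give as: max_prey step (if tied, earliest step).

Answer: 72 6

Derivation:
Step 1: prey: 38+11-5=44; pred: 7+2-2=7
Step 2: prey: 44+13-6=51; pred: 7+3-2=8
Step 3: prey: 51+15-8=58; pred: 8+4-3=9
Step 4: prey: 58+17-10=65; pred: 9+5-3=11
Step 5: prey: 65+19-14=70; pred: 11+7-4=14
Step 6: prey: 70+21-19=72; pred: 14+9-5=18
Step 7: prey: 72+21-25=68; pred: 18+12-7=23
Step 8: prey: 68+20-31=57; pred: 23+15-9=29
Step 9: prey: 57+17-33=41; pred: 29+16-11=34
Step 10: prey: 41+12-27=26; pred: 34+13-13=34
Step 11: prey: 26+7-17=16; pred: 34+8-13=29
Step 12: prey: 16+4-9=11; pred: 29+4-11=22
Max prey = 72 at step 6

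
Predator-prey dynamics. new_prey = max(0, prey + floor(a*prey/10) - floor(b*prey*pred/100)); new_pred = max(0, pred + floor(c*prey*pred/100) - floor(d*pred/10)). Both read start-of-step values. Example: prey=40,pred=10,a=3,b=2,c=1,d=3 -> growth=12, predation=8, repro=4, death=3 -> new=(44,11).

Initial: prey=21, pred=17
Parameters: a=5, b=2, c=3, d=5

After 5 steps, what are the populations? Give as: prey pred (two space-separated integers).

Step 1: prey: 21+10-7=24; pred: 17+10-8=19
Step 2: prey: 24+12-9=27; pred: 19+13-9=23
Step 3: prey: 27+13-12=28; pred: 23+18-11=30
Step 4: prey: 28+14-16=26; pred: 30+25-15=40
Step 5: prey: 26+13-20=19; pred: 40+31-20=51

Answer: 19 51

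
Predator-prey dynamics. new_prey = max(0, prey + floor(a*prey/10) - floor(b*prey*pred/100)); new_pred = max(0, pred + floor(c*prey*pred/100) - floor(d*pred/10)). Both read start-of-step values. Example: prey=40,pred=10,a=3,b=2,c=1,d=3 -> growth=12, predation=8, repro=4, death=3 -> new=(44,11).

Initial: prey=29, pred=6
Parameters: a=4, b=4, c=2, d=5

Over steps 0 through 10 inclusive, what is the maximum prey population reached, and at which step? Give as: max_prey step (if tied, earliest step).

Step 1: prey: 29+11-6=34; pred: 6+3-3=6
Step 2: prey: 34+13-8=39; pred: 6+4-3=7
Step 3: prey: 39+15-10=44; pred: 7+5-3=9
Step 4: prey: 44+17-15=46; pred: 9+7-4=12
Step 5: prey: 46+18-22=42; pred: 12+11-6=17
Step 6: prey: 42+16-28=30; pred: 17+14-8=23
Step 7: prey: 30+12-27=15; pred: 23+13-11=25
Step 8: prey: 15+6-15=6; pred: 25+7-12=20
Step 9: prey: 6+2-4=4; pred: 20+2-10=12
Step 10: prey: 4+1-1=4; pred: 12+0-6=6
Max prey = 46 at step 4

Answer: 46 4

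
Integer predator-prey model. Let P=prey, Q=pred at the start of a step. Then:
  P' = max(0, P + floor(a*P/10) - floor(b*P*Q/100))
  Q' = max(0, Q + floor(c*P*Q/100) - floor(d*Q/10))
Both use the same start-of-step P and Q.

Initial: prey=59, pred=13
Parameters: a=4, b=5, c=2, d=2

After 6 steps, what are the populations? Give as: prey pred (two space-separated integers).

Answer: 0 20

Derivation:
Step 1: prey: 59+23-38=44; pred: 13+15-2=26
Step 2: prey: 44+17-57=4; pred: 26+22-5=43
Step 3: prey: 4+1-8=0; pred: 43+3-8=38
Step 4: prey: 0+0-0=0; pred: 38+0-7=31
Step 5: prey: 0+0-0=0; pred: 31+0-6=25
Step 6: prey: 0+0-0=0; pred: 25+0-5=20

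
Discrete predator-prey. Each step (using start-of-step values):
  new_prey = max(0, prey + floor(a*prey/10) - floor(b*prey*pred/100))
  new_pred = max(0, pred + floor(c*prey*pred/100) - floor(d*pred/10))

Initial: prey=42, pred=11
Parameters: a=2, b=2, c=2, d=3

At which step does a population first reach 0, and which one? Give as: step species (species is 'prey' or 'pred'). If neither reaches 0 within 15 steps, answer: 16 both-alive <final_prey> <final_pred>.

Answer: 16 both-alive 1 3

Derivation:
Step 1: prey: 42+8-9=41; pred: 11+9-3=17
Step 2: prey: 41+8-13=36; pred: 17+13-5=25
Step 3: prey: 36+7-18=25; pred: 25+18-7=36
Step 4: prey: 25+5-18=12; pred: 36+18-10=44
Step 5: prey: 12+2-10=4; pred: 44+10-13=41
Step 6: prey: 4+0-3=1; pred: 41+3-12=32
Step 7: prey: 1+0-0=1; pred: 32+0-9=23
Step 8: prey: 1+0-0=1; pred: 23+0-6=17
Step 9: prey: 1+0-0=1; pred: 17+0-5=12
Step 10: prey: 1+0-0=1; pred: 12+0-3=9
Step 11: prey: 1+0-0=1; pred: 9+0-2=7
Step 12: prey: 1+0-0=1; pred: 7+0-2=5
Step 13: prey: 1+0-0=1; pred: 5+0-1=4
Step 14: prey: 1+0-0=1; pred: 4+0-1=3
Step 15: prey: 1+0-0=1; pred: 3+0-0=3
No extinction within 15 steps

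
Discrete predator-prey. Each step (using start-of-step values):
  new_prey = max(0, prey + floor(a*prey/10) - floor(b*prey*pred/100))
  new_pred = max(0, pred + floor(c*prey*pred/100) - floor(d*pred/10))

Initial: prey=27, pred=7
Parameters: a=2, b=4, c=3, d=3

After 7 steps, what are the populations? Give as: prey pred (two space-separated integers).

Answer: 1 10

Derivation:
Step 1: prey: 27+5-7=25; pred: 7+5-2=10
Step 2: prey: 25+5-10=20; pred: 10+7-3=14
Step 3: prey: 20+4-11=13; pred: 14+8-4=18
Step 4: prey: 13+2-9=6; pred: 18+7-5=20
Step 5: prey: 6+1-4=3; pred: 20+3-6=17
Step 6: prey: 3+0-2=1; pred: 17+1-5=13
Step 7: prey: 1+0-0=1; pred: 13+0-3=10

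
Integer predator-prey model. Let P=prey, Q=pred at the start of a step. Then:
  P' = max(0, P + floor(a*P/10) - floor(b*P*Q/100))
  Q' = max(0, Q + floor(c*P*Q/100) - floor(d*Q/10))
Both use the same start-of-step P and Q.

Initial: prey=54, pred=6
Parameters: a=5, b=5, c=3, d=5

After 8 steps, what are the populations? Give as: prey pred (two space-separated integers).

Step 1: prey: 54+27-16=65; pred: 6+9-3=12
Step 2: prey: 65+32-39=58; pred: 12+23-6=29
Step 3: prey: 58+29-84=3; pred: 29+50-14=65
Step 4: prey: 3+1-9=0; pred: 65+5-32=38
Step 5: prey: 0+0-0=0; pred: 38+0-19=19
Step 6: prey: 0+0-0=0; pred: 19+0-9=10
Step 7: prey: 0+0-0=0; pred: 10+0-5=5
Step 8: prey: 0+0-0=0; pred: 5+0-2=3

Answer: 0 3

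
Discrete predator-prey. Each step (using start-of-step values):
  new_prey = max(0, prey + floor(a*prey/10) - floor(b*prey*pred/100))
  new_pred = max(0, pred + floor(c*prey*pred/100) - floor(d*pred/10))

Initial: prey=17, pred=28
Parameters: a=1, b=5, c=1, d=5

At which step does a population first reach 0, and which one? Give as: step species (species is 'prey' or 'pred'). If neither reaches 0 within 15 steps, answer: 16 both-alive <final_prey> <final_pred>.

Step 1: prey: 17+1-23=0; pred: 28+4-14=18
First extinction: prey at step 1

Answer: 1 prey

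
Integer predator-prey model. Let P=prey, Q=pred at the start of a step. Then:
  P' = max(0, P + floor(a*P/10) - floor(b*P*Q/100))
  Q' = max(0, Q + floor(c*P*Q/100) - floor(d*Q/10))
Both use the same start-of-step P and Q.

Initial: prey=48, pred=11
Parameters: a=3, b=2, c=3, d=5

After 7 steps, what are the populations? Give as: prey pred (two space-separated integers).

Step 1: prey: 48+14-10=52; pred: 11+15-5=21
Step 2: prey: 52+15-21=46; pred: 21+32-10=43
Step 3: prey: 46+13-39=20; pred: 43+59-21=81
Step 4: prey: 20+6-32=0; pred: 81+48-40=89
Step 5: prey: 0+0-0=0; pred: 89+0-44=45
Step 6: prey: 0+0-0=0; pred: 45+0-22=23
Step 7: prey: 0+0-0=0; pred: 23+0-11=12

Answer: 0 12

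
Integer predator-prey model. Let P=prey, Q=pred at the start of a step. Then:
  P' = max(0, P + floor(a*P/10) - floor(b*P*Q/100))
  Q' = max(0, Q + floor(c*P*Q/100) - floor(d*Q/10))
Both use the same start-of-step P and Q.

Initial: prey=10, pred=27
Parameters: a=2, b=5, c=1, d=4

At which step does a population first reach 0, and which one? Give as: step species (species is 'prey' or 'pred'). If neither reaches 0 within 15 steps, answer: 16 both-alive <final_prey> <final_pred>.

Answer: 1 prey

Derivation:
Step 1: prey: 10+2-13=0; pred: 27+2-10=19
First extinction: prey at step 1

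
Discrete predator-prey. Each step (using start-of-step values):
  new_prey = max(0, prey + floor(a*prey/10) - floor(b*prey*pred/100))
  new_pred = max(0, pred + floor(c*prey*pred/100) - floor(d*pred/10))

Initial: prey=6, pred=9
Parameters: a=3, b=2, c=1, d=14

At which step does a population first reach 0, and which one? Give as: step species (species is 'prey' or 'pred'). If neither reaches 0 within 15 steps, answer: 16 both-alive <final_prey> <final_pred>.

Answer: 1 pred

Derivation:
Step 1: prey: 6+1-1=6; pred: 9+0-12=0
First extinction: pred at step 1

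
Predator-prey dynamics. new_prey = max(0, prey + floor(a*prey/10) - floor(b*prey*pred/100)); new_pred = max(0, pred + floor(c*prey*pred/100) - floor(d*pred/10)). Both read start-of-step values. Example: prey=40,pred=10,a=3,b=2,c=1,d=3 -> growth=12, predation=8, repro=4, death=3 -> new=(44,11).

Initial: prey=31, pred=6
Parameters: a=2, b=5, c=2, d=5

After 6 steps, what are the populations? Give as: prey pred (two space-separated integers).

Answer: 19 5

Derivation:
Step 1: prey: 31+6-9=28; pred: 6+3-3=6
Step 2: prey: 28+5-8=25; pred: 6+3-3=6
Step 3: prey: 25+5-7=23; pred: 6+3-3=6
Step 4: prey: 23+4-6=21; pred: 6+2-3=5
Step 5: prey: 21+4-5=20; pred: 5+2-2=5
Step 6: prey: 20+4-5=19; pred: 5+2-2=5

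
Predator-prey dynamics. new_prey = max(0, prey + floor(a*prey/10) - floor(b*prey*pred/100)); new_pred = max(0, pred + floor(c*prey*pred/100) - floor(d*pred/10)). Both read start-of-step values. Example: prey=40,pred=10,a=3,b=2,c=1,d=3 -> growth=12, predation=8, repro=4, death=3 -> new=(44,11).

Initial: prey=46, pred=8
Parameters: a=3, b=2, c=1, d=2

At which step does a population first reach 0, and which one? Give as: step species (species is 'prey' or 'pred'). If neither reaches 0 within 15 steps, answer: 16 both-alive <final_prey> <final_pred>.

Step 1: prey: 46+13-7=52; pred: 8+3-1=10
Step 2: prey: 52+15-10=57; pred: 10+5-2=13
Step 3: prey: 57+17-14=60; pred: 13+7-2=18
Step 4: prey: 60+18-21=57; pred: 18+10-3=25
Step 5: prey: 57+17-28=46; pred: 25+14-5=34
Step 6: prey: 46+13-31=28; pred: 34+15-6=43
Step 7: prey: 28+8-24=12; pred: 43+12-8=47
Step 8: prey: 12+3-11=4; pred: 47+5-9=43
Step 9: prey: 4+1-3=2; pred: 43+1-8=36
Step 10: prey: 2+0-1=1; pred: 36+0-7=29
Step 11: prey: 1+0-0=1; pred: 29+0-5=24
Step 12: prey: 1+0-0=1; pred: 24+0-4=20
Step 13: prey: 1+0-0=1; pred: 20+0-4=16
Step 14: prey: 1+0-0=1; pred: 16+0-3=13
Step 15: prey: 1+0-0=1; pred: 13+0-2=11
No extinction within 15 steps

Answer: 16 both-alive 1 11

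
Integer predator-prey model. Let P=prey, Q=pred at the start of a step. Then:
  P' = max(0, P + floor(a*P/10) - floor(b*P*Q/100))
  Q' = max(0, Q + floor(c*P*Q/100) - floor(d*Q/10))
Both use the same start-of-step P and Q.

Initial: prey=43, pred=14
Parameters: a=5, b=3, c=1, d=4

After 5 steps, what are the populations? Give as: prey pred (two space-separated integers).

Answer: 50 20

Derivation:
Step 1: prey: 43+21-18=46; pred: 14+6-5=15
Step 2: prey: 46+23-20=49; pred: 15+6-6=15
Step 3: prey: 49+24-22=51; pred: 15+7-6=16
Step 4: prey: 51+25-24=52; pred: 16+8-6=18
Step 5: prey: 52+26-28=50; pred: 18+9-7=20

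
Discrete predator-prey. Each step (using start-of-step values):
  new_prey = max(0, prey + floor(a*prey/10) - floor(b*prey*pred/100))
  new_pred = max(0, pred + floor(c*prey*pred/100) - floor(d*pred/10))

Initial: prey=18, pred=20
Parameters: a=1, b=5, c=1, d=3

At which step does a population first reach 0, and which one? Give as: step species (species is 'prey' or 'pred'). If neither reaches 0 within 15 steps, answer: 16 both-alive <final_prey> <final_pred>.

Step 1: prey: 18+1-18=1; pred: 20+3-6=17
Step 2: prey: 1+0-0=1; pred: 17+0-5=12
Step 3: prey: 1+0-0=1; pred: 12+0-3=9
Step 4: prey: 1+0-0=1; pred: 9+0-2=7
Step 5: prey: 1+0-0=1; pred: 7+0-2=5
Step 6: prey: 1+0-0=1; pred: 5+0-1=4
Step 7: prey: 1+0-0=1; pred: 4+0-1=3
Step 8: prey: 1+0-0=1; pred: 3+0-0=3
Steps 9-15: state stable at prey=1, pred=3 (no change)
No extinction within 15 steps

Answer: 16 both-alive 1 3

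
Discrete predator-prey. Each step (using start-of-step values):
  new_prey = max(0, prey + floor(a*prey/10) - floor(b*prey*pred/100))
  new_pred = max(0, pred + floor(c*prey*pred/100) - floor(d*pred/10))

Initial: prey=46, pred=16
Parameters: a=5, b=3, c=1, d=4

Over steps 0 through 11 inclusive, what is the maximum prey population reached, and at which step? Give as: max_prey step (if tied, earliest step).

Answer: 47 1

Derivation:
Step 1: prey: 46+23-22=47; pred: 16+7-6=17
Step 2: prey: 47+23-23=47; pred: 17+7-6=18
Step 3: prey: 47+23-25=45; pred: 18+8-7=19
Step 4: prey: 45+22-25=42; pred: 19+8-7=20
Step 5: prey: 42+21-25=38; pred: 20+8-8=20
Step 6: prey: 38+19-22=35; pred: 20+7-8=19
Step 7: prey: 35+17-19=33; pred: 19+6-7=18
Step 8: prey: 33+16-17=32; pred: 18+5-7=16
Step 9: prey: 32+16-15=33; pred: 16+5-6=15
Step 10: prey: 33+16-14=35; pred: 15+4-6=13
Step 11: prey: 35+17-13=39; pred: 13+4-5=12
Max prey = 47 at step 1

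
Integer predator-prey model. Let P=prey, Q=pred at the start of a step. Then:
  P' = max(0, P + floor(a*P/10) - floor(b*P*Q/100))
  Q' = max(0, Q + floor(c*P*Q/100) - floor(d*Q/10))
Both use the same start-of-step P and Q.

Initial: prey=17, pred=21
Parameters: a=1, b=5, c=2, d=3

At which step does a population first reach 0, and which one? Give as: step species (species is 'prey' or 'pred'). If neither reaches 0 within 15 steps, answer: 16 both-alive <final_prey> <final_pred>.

Answer: 2 prey

Derivation:
Step 1: prey: 17+1-17=1; pred: 21+7-6=22
Step 2: prey: 1+0-1=0; pred: 22+0-6=16
First extinction: prey at step 2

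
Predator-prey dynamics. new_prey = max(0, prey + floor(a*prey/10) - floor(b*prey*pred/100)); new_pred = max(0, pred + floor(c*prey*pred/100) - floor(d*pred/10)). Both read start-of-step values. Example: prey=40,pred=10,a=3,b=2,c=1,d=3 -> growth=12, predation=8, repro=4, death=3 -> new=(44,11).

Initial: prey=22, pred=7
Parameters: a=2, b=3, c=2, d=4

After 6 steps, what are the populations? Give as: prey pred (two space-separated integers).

Step 1: prey: 22+4-4=22; pred: 7+3-2=8
Step 2: prey: 22+4-5=21; pred: 8+3-3=8
Step 3: prey: 21+4-5=20; pred: 8+3-3=8
Step 4: prey: 20+4-4=20; pred: 8+3-3=8
Step 5: prey: 20+4-4=20; pred: 8+3-3=8
Step 6: prey: 20+4-4=20; pred: 8+3-3=8

Answer: 20 8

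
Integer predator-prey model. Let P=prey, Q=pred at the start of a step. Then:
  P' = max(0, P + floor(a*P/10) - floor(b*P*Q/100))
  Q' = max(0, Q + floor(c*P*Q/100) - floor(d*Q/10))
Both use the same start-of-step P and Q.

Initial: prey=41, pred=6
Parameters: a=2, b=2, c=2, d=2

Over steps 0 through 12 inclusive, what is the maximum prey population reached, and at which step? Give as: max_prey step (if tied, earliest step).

Answer: 46 2

Derivation:
Step 1: prey: 41+8-4=45; pred: 6+4-1=9
Step 2: prey: 45+9-8=46; pred: 9+8-1=16
Step 3: prey: 46+9-14=41; pred: 16+14-3=27
Step 4: prey: 41+8-22=27; pred: 27+22-5=44
Step 5: prey: 27+5-23=9; pred: 44+23-8=59
Step 6: prey: 9+1-10=0; pred: 59+10-11=58
Step 7: prey: 0+0-0=0; pred: 58+0-11=47
Step 8: prey: 0+0-0=0; pred: 47+0-9=38
Step 9: prey: 0+0-0=0; pred: 38+0-7=31
Step 10: prey: 0+0-0=0; pred: 31+0-6=25
Step 11: prey: 0+0-0=0; pred: 25+0-5=20
Step 12: prey: 0+0-0=0; pred: 20+0-4=16
Max prey = 46 at step 2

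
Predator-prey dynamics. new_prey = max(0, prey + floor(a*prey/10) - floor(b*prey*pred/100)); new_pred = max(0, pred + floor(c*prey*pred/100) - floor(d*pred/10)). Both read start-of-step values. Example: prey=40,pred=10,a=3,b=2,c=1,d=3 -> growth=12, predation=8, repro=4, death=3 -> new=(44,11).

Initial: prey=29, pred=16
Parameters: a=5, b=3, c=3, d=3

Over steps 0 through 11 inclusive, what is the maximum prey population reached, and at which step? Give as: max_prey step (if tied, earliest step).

Answer: 30 1

Derivation:
Step 1: prey: 29+14-13=30; pred: 16+13-4=25
Step 2: prey: 30+15-22=23; pred: 25+22-7=40
Step 3: prey: 23+11-27=7; pred: 40+27-12=55
Step 4: prey: 7+3-11=0; pred: 55+11-16=50
Step 5: prey: 0+0-0=0; pred: 50+0-15=35
Step 6: prey: 0+0-0=0; pred: 35+0-10=25
Step 7: prey: 0+0-0=0; pred: 25+0-7=18
Step 8: prey: 0+0-0=0; pred: 18+0-5=13
Step 9: prey: 0+0-0=0; pred: 13+0-3=10
Step 10: prey: 0+0-0=0; pred: 10+0-3=7
Step 11: prey: 0+0-0=0; pred: 7+0-2=5
Max prey = 30 at step 1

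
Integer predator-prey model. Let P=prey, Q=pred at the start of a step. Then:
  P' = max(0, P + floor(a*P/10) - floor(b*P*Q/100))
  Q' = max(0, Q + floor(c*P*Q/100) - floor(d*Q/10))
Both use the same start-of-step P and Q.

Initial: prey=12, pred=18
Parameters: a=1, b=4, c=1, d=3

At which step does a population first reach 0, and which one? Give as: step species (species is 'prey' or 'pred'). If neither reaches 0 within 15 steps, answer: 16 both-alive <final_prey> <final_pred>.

Answer: 16 both-alive 2 3

Derivation:
Step 1: prey: 12+1-8=5; pred: 18+2-5=15
Step 2: prey: 5+0-3=2; pred: 15+0-4=11
Step 3: prey: 2+0-0=2; pred: 11+0-3=8
Step 4: prey: 2+0-0=2; pred: 8+0-2=6
Step 5: prey: 2+0-0=2; pred: 6+0-1=5
Step 6: prey: 2+0-0=2; pred: 5+0-1=4
Step 7: prey: 2+0-0=2; pred: 4+0-1=3
Step 8: prey: 2+0-0=2; pred: 3+0-0=3
Steps 9-15: state stable at prey=2, pred=3 (no change)
No extinction within 15 steps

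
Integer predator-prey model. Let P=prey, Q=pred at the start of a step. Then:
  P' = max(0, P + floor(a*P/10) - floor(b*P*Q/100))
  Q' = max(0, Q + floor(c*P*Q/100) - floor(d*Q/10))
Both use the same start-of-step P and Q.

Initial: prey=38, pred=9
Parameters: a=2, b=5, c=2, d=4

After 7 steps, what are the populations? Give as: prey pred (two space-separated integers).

Answer: 3 3

Derivation:
Step 1: prey: 38+7-17=28; pred: 9+6-3=12
Step 2: prey: 28+5-16=17; pred: 12+6-4=14
Step 3: prey: 17+3-11=9; pred: 14+4-5=13
Step 4: prey: 9+1-5=5; pred: 13+2-5=10
Step 5: prey: 5+1-2=4; pred: 10+1-4=7
Step 6: prey: 4+0-1=3; pred: 7+0-2=5
Step 7: prey: 3+0-0=3; pred: 5+0-2=3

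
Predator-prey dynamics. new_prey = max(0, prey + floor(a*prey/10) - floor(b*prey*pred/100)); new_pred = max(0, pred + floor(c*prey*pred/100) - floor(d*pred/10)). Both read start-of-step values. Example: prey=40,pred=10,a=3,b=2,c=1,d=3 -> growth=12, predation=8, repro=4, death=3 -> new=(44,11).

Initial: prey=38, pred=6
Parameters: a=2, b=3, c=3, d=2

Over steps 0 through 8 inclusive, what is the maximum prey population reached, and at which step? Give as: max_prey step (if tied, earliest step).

Answer: 39 1

Derivation:
Step 1: prey: 38+7-6=39; pred: 6+6-1=11
Step 2: prey: 39+7-12=34; pred: 11+12-2=21
Step 3: prey: 34+6-21=19; pred: 21+21-4=38
Step 4: prey: 19+3-21=1; pred: 38+21-7=52
Step 5: prey: 1+0-1=0; pred: 52+1-10=43
Step 6: prey: 0+0-0=0; pred: 43+0-8=35
Step 7: prey: 0+0-0=0; pred: 35+0-7=28
Step 8: prey: 0+0-0=0; pred: 28+0-5=23
Max prey = 39 at step 1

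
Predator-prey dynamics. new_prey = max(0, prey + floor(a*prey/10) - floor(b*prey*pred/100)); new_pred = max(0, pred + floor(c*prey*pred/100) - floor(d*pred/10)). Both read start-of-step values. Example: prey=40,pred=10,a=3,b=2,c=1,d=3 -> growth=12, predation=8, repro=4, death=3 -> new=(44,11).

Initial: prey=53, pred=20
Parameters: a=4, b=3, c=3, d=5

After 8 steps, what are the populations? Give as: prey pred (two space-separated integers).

Step 1: prey: 53+21-31=43; pred: 20+31-10=41
Step 2: prey: 43+17-52=8; pred: 41+52-20=73
Step 3: prey: 8+3-17=0; pred: 73+17-36=54
Step 4: prey: 0+0-0=0; pred: 54+0-27=27
Step 5: prey: 0+0-0=0; pred: 27+0-13=14
Step 6: prey: 0+0-0=0; pred: 14+0-7=7
Step 7: prey: 0+0-0=0; pred: 7+0-3=4
Step 8: prey: 0+0-0=0; pred: 4+0-2=2

Answer: 0 2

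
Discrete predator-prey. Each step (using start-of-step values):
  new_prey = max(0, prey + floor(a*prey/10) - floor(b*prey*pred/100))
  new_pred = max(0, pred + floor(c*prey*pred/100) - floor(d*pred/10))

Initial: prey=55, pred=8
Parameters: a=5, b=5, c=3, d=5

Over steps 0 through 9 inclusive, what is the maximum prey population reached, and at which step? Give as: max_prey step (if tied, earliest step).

Answer: 60 1

Derivation:
Step 1: prey: 55+27-22=60; pred: 8+13-4=17
Step 2: prey: 60+30-51=39; pred: 17+30-8=39
Step 3: prey: 39+19-76=0; pred: 39+45-19=65
Step 4: prey: 0+0-0=0; pred: 65+0-32=33
Step 5: prey: 0+0-0=0; pred: 33+0-16=17
Step 6: prey: 0+0-0=0; pred: 17+0-8=9
Step 7: prey: 0+0-0=0; pred: 9+0-4=5
Step 8: prey: 0+0-0=0; pred: 5+0-2=3
Step 9: prey: 0+0-0=0; pred: 3+0-1=2
Max prey = 60 at step 1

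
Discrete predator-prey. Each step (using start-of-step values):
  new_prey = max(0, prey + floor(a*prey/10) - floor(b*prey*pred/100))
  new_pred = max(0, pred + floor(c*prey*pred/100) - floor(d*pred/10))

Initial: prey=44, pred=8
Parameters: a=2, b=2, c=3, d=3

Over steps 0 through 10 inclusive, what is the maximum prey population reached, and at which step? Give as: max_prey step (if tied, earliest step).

Step 1: prey: 44+8-7=45; pred: 8+10-2=16
Step 2: prey: 45+9-14=40; pred: 16+21-4=33
Step 3: prey: 40+8-26=22; pred: 33+39-9=63
Step 4: prey: 22+4-27=0; pred: 63+41-18=86
Step 5: prey: 0+0-0=0; pred: 86+0-25=61
Step 6: prey: 0+0-0=0; pred: 61+0-18=43
Step 7: prey: 0+0-0=0; pred: 43+0-12=31
Step 8: prey: 0+0-0=0; pred: 31+0-9=22
Step 9: prey: 0+0-0=0; pred: 22+0-6=16
Step 10: prey: 0+0-0=0; pred: 16+0-4=12
Max prey = 45 at step 1

Answer: 45 1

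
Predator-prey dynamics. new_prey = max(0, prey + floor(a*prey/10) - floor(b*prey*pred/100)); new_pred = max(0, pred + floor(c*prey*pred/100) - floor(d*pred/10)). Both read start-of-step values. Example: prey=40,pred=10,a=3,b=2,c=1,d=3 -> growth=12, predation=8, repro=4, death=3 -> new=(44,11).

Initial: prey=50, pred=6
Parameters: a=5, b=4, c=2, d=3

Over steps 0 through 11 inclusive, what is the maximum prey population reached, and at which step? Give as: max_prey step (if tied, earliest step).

Answer: 67 2

Derivation:
Step 1: prey: 50+25-12=63; pred: 6+6-1=11
Step 2: prey: 63+31-27=67; pred: 11+13-3=21
Step 3: prey: 67+33-56=44; pred: 21+28-6=43
Step 4: prey: 44+22-75=0; pred: 43+37-12=68
Step 5: prey: 0+0-0=0; pred: 68+0-20=48
Step 6: prey: 0+0-0=0; pred: 48+0-14=34
Step 7: prey: 0+0-0=0; pred: 34+0-10=24
Step 8: prey: 0+0-0=0; pred: 24+0-7=17
Step 9: prey: 0+0-0=0; pred: 17+0-5=12
Step 10: prey: 0+0-0=0; pred: 12+0-3=9
Step 11: prey: 0+0-0=0; pred: 9+0-2=7
Max prey = 67 at step 2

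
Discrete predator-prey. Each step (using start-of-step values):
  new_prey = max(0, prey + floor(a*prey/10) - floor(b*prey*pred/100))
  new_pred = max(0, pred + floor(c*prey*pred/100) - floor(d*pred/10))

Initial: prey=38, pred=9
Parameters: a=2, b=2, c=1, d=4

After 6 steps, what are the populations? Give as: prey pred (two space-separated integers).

Step 1: prey: 38+7-6=39; pred: 9+3-3=9
Step 2: prey: 39+7-7=39; pred: 9+3-3=9
Step 3: prey: 39+7-7=39; pred: 9+3-3=9
Step 4: prey: 39+7-7=39; pred: 9+3-3=9
Step 5: prey: 39+7-7=39; pred: 9+3-3=9
Step 6: prey: 39+7-7=39; pred: 9+3-3=9

Answer: 39 9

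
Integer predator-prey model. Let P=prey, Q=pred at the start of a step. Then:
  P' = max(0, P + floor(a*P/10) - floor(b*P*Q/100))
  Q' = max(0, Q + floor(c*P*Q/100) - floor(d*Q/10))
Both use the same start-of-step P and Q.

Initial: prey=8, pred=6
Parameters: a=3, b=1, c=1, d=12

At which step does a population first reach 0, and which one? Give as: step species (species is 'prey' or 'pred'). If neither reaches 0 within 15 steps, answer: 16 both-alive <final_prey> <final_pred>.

Answer: 1 pred

Derivation:
Step 1: prey: 8+2-0=10; pred: 6+0-7=0
First extinction: pred at step 1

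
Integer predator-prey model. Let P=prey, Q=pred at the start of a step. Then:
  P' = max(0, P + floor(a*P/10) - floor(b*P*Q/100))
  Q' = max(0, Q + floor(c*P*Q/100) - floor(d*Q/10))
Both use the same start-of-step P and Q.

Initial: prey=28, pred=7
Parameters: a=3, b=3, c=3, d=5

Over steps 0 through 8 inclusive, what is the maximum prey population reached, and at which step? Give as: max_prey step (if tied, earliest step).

Answer: 32 2

Derivation:
Step 1: prey: 28+8-5=31; pred: 7+5-3=9
Step 2: prey: 31+9-8=32; pred: 9+8-4=13
Step 3: prey: 32+9-12=29; pred: 13+12-6=19
Step 4: prey: 29+8-16=21; pred: 19+16-9=26
Step 5: prey: 21+6-16=11; pred: 26+16-13=29
Step 6: prey: 11+3-9=5; pred: 29+9-14=24
Step 7: prey: 5+1-3=3; pred: 24+3-12=15
Step 8: prey: 3+0-1=2; pred: 15+1-7=9
Max prey = 32 at step 2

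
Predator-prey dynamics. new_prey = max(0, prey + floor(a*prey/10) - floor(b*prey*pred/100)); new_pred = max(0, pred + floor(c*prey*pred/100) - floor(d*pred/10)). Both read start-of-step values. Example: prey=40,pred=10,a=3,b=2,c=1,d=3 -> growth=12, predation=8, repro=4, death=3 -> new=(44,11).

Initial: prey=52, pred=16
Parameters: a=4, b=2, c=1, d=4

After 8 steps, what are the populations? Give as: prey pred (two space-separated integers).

Step 1: prey: 52+20-16=56; pred: 16+8-6=18
Step 2: prey: 56+22-20=58; pred: 18+10-7=21
Step 3: prey: 58+23-24=57; pred: 21+12-8=25
Step 4: prey: 57+22-28=51; pred: 25+14-10=29
Step 5: prey: 51+20-29=42; pred: 29+14-11=32
Step 6: prey: 42+16-26=32; pred: 32+13-12=33
Step 7: prey: 32+12-21=23; pred: 33+10-13=30
Step 8: prey: 23+9-13=19; pred: 30+6-12=24

Answer: 19 24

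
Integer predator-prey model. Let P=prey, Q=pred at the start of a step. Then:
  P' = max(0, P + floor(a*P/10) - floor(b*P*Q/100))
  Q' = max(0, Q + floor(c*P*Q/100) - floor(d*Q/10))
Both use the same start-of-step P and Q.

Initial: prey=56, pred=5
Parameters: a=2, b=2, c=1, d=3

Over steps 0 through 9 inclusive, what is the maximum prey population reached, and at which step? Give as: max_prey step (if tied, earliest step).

Answer: 70 3

Derivation:
Step 1: prey: 56+11-5=62; pred: 5+2-1=6
Step 2: prey: 62+12-7=67; pred: 6+3-1=8
Step 3: prey: 67+13-10=70; pred: 8+5-2=11
Step 4: prey: 70+14-15=69; pred: 11+7-3=15
Step 5: prey: 69+13-20=62; pred: 15+10-4=21
Step 6: prey: 62+12-26=48; pred: 21+13-6=28
Step 7: prey: 48+9-26=31; pred: 28+13-8=33
Step 8: prey: 31+6-20=17; pred: 33+10-9=34
Step 9: prey: 17+3-11=9; pred: 34+5-10=29
Max prey = 70 at step 3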